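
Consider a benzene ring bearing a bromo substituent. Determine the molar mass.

Atom tally by fragment:
  benzene ring core → C:6 H:6
  (− 1 ring H displaced by substituents)
  + Br → Br:1
Element totals:
  C: 6
  H: 5
  Br: 1
Molecular formula: C6H5Br.
  M = 6(12.011) + 5(1.008) + 79.904
    = 72.066 + 5.040 + 79.904 = 157.010

157.01 g/mol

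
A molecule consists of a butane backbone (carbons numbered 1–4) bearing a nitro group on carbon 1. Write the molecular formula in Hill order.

C4H9NO2

Atom tally by fragment:
  O2NCH2 → C:1 H:2 N:1 O:2
  CH2 → C:1 H:2
  CH2 → C:1 H:2
  CH3 → C:1 H:3
Element totals:
  C: 4
  H: 9
  N: 1
  O: 2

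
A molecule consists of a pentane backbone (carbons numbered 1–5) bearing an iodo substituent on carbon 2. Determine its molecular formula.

C5H11I

Atom tally by fragment:
  CH3 → C:1 H:3
  CH(I) → C:1 H:1 I:1
  CH2 → C:1 H:2
  CH2 → C:1 H:2
  CH3 → C:1 H:3
Element totals:
  C: 5
  H: 11
  I: 1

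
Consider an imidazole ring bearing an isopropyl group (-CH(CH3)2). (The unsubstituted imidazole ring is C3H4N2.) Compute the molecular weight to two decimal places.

110.16 g/mol

Atom tally by fragment:
  imidazole ring core → C:3 H:4 N:2
  (− 1 ring H displaced by substituents)
  + CH(CH3)2 → C:3 H:7
Element totals:
  C: 6
  H: 10
  N: 2
Molecular formula: C6H10N2.
  M = 6(12.011) + 10(1.008) + 2(14.007)
    = 72.066 + 10.080 + 28.014 = 110.160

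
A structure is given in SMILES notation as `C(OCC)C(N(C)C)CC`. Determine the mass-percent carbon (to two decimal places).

66.16%

Atom tally by fragment:
  C2H5OCH2 → C:3 H:7 O:1
  CH(N(CH3)2) → C:3 H:7 N:1
  CH2 → C:1 H:2
  CH3 → C:1 H:3
Element totals:
  C: 8
  H: 19
  N: 1
  O: 1
Molecular formula: C8H19NO.
Molar mass = 145.246 g/mol.
Mass from C: 8 × 12.011 = 96.088 g/mol.
%C = 96.088 / 145.246 × 100 = 66.16%.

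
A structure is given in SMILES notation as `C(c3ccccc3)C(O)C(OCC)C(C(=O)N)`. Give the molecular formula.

C13H19NO3

Atom tally by fragment:
  C6H5CH2 → C:7 H:7
  CH(OH) → C:1 H:2 O:1
  CH(OC2H5) → C:3 H:6 O:1
  CH2CONH2 → C:2 H:4 O:1 N:1
Element totals:
  C: 13
  H: 19
  N: 1
  O: 3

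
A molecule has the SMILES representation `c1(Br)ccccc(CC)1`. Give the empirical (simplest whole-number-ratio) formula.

C8H9Br

Atom tally by fragment:
  benzene ring core → C:6 H:6
  (− 2 ring H displaced by substituents)
  + Br → Br:1
  + C2H5 → C:2 H:5
Element totals:
  C: 8
  H: 9
  Br: 1
Molecular formula: C8H9Br.
gcd of subscripts (1, 8, 9) = 1, so the empirical formula equals the molecular formula.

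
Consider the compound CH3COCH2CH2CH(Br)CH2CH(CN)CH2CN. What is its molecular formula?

Atom tally by fragment:
  CH3COCH2 → C:3 H:5 O:1
  CH2 → C:1 H:2
  CH(Br) → C:1 H:1 Br:1
  CH2 → C:1 H:2
  CH(CN) → C:2 H:1 N:1
  CH2CN → C:2 H:2 N:1
Element totals:
  C: 10
  H: 13
  Br: 1
  N: 2
  O: 1

C10H13BrN2O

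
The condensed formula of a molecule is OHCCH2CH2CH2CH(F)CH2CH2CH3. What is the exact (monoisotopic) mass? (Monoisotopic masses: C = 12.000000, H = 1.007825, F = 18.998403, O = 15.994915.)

Atom tally by fragment:
  OHCCH2 → C:2 H:3 O:1
  CH2 → C:1 H:2
  CH2 → C:1 H:2
  CH(F) → C:1 H:1 F:1
  CH2 → C:1 H:2
  CH2 → C:1 H:2
  CH3 → C:1 H:3
Element totals:
  C: 8
  H: 15
  F: 1
  O: 1
Molecular formula: C8H15FO.
  M = 8(12.0) + 15(1.007825) + 18.998403 + 15.994915
    = 96.000000 + 15.117375 + 18.998403 + 15.994915 = 146.110693

146.1107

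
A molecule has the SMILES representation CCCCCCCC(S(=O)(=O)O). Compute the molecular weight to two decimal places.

Atom tally by fragment:
  CH3 → C:1 H:3
  CH2 → C:1 H:2
  CH2 → C:1 H:2
  CH2 → C:1 H:2
  CH2 → C:1 H:2
  CH2 → C:1 H:2
  CH2 → C:1 H:2
  CH2SO3H → C:1 H:3 S:1 O:3
Element totals:
  C: 8
  H: 18
  O: 3
  S: 1
Molecular formula: C8H18O3S.
  M = 8(12.011) + 18(1.008) + 3(15.999) + 32.06
    = 96.088 + 18.144 + 47.997 + 32.060 = 194.289

194.29 g/mol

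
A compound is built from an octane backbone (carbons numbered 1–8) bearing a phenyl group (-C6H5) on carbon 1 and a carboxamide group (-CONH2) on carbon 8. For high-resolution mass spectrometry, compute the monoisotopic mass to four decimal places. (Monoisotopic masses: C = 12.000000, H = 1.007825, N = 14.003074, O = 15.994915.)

233.1780

Atom tally by fragment:
  C6H5CH2 → C:7 H:7
  CH2 → C:1 H:2
  CH2 → C:1 H:2
  CH2 → C:1 H:2
  CH2 → C:1 H:2
  CH2 → C:1 H:2
  CH2 → C:1 H:2
  CH2CONH2 → C:2 H:4 O:1 N:1
Element totals:
  C: 15
  H: 23
  N: 1
  O: 1
Molecular formula: C15H23NO.
  M = 15(12.0) + 23(1.007825) + 14.003074 + 15.994915
    = 180.000000 + 23.179975 + 14.003074 + 15.994915 = 233.177964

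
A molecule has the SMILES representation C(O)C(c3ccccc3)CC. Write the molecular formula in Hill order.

Atom tally by fragment:
  HOCH2 → C:1 H:3 O:1
  CH(C6H5) → C:7 H:6
  CH2 → C:1 H:2
  CH3 → C:1 H:3
Element totals:
  C: 10
  H: 14
  O: 1

C10H14O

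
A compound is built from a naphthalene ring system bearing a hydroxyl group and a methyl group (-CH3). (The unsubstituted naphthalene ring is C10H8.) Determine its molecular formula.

Atom tally by fragment:
  naphthalene ring system core → C:10 H:8
  (− 2 ring H displaced by substituents)
  + OH → O:1 H:1
  + CH3 → C:1 H:3
Element totals:
  C: 11
  H: 10
  O: 1

C11H10O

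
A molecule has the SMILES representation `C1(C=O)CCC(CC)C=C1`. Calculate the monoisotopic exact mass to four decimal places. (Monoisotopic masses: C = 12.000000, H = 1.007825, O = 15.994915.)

138.1045

Atom tally by fragment:
  cyclohexene ring core → C:6 H:10
  (− 2 ring H displaced by substituents)
  + CHO → C:1 H:1 O:1
  + C2H5 → C:2 H:5
Element totals:
  C: 9
  H: 14
  O: 1
Molecular formula: C9H14O.
  M = 9(12.0) + 14(1.007825) + 15.994915
    = 108.000000 + 14.109550 + 15.994915 = 138.104465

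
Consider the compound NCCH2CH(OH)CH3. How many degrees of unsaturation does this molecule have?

2

Atom tally by fragment:
  NCCH2 → C:2 H:2 N:1
  CH(OH) → C:1 H:2 O:1
  CH3 → C:1 H:3
Element totals:
  C: 4
  H: 7
  N: 1
  O: 1
Molecular formula: C4H7NO.
DoU = (2C + 2 + N − H − X) / 2 = (2·4 + 2 + 1 − 7 − 0) / 2 = 2.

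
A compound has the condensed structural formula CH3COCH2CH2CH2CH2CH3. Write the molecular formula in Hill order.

Atom tally by fragment:
  CH3COCH2 → C:3 H:5 O:1
  CH2 → C:1 H:2
  CH2 → C:1 H:2
  CH2 → C:1 H:2
  CH3 → C:1 H:3
Element totals:
  C: 7
  H: 14
  O: 1

C7H14O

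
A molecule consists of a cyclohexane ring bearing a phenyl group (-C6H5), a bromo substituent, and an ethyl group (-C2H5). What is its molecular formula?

Atom tally by fragment:
  cyclohexane ring core → C:6 H:12
  (− 3 ring H displaced by substituents)
  + C6H5 → C:6 H:5
  + Br → Br:1
  + C2H5 → C:2 H:5
Element totals:
  C: 14
  H: 19
  Br: 1

C14H19Br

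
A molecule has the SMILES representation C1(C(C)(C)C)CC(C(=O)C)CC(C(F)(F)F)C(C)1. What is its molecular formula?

C14H23F3O

Atom tally by fragment:
  cyclohexane ring core → C:6 H:12
  (− 4 ring H displaced by substituents)
  + C(CH3)3 → C:4 H:9
  + COCH3 → C:2 H:3 O:1
  + CF3 → C:1 F:3
  + CH3 → C:1 H:3
Element totals:
  C: 14
  H: 23
  F: 3
  O: 1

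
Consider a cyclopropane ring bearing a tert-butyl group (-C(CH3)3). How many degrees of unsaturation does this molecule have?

Atom tally by fragment:
  cyclopropane ring core → C:3 H:6
  (− 1 ring H displaced by substituents)
  + C(CH3)3 → C:4 H:9
Element totals:
  C: 7
  H: 14
Molecular formula: C7H14.
DoU = (2C + 2 + N − H − X) / 2 = (2·7 + 2 + 0 − 14 − 0) / 2 = 1.

1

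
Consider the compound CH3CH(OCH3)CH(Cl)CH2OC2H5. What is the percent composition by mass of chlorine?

Atom tally by fragment:
  CH3 → C:1 H:3
  CH(OCH3) → C:2 H:4 O:1
  CH(Cl) → C:1 H:1 Cl:1
  CH2OC2H5 → C:3 H:7 O:1
Element totals:
  C: 7
  H: 15
  Cl: 1
  O: 2
Molecular formula: C7H15ClO2.
Molar mass = 166.645 g/mol.
Mass from Cl: 1 × 35.45 = 35.450 g/mol.
%Cl = 35.450 / 166.645 × 100 = 21.27%.

21.27%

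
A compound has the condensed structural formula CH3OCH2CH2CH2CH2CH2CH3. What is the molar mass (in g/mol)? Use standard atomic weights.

116.20 g/mol

Atom tally by fragment:
  CH3OCH2 → C:2 H:5 O:1
  CH2 → C:1 H:2
  CH2 → C:1 H:2
  CH2 → C:1 H:2
  CH2 → C:1 H:2
  CH3 → C:1 H:3
Element totals:
  C: 7
  H: 16
  O: 1
Molecular formula: C7H16O.
  M = 7(12.011) + 16(1.008) + 15.999
    = 84.077 + 16.128 + 15.999 = 116.204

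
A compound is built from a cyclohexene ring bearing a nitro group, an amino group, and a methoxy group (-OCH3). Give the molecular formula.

C7H12N2O3

Atom tally by fragment:
  cyclohexene ring core → C:6 H:10
  (− 3 ring H displaced by substituents)
  + NO2 → N:1 O:2
  + NH2 → N:1 H:2
  + OCH3 → C:1 H:3 O:1
Element totals:
  C: 7
  H: 12
  N: 2
  O: 3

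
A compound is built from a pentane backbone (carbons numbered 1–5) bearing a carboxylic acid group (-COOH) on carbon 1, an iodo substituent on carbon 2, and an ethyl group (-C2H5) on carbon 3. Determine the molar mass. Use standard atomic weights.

Atom tally by fragment:
  HOOCCH2 → C:2 H:3 O:2
  CH(I) → C:1 H:1 I:1
  CH(C2H5) → C:3 H:6
  CH2 → C:1 H:2
  CH3 → C:1 H:3
Element totals:
  C: 8
  H: 15
  I: 1
  O: 2
Molecular formula: C8H15IO2.
  M = 8(12.011) + 15(1.008) + 126.904 + 2(15.999)
    = 96.088 + 15.120 + 126.904 + 31.998 = 270.110

270.11 g/mol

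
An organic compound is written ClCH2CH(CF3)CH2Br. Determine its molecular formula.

Atom tally by fragment:
  ClCH2 → C:1 H:2 Cl:1
  CH(CF3) → C:2 H:1 F:3
  CH2Br → C:1 H:2 Br:1
Element totals:
  C: 4
  H: 5
  Br: 1
  Cl: 1
  F: 3

C4H5BrClF3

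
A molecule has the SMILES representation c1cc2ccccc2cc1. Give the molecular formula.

Atom tally by fragment:
  naphthalene ring system core → C:10 H:8
Element totals:
  C: 10
  H: 8

C10H8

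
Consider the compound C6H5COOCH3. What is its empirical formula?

C4H4O

Atom tally by fragment:
  benzene ring core → C:6 H:6
  (− 1 ring H displaced by substituents)
  + COOCH3 → C:2 H:3 O:2
Element totals:
  C: 8
  H: 8
  O: 2
Molecular formula: C8H8O2.
gcd of subscripts = 2; dividing each by 2:
  C: 8/2 = 4
  H: 8/2 = 4
  O: 2/2 = 1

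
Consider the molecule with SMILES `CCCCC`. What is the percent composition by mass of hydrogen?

16.76%

Atom tally by fragment:
  CH3 → C:1 H:3
  CH2 → C:1 H:2
  CH2 → C:1 H:2
  CH2 → C:1 H:2
  CH3 → C:1 H:3
Element totals:
  C: 5
  H: 12
Molecular formula: C5H12.
Molar mass = 72.151 g/mol.
Mass from H: 12 × 1.008 = 12.096 g/mol.
%H = 12.096 / 72.151 × 100 = 16.76%.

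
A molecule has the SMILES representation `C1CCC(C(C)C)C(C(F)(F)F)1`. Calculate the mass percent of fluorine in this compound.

Atom tally by fragment:
  cyclopentane ring core → C:5 H:10
  (− 2 ring H displaced by substituents)
  + CH(CH3)2 → C:3 H:7
  + CF3 → C:1 F:3
Element totals:
  C: 9
  H: 15
  F: 3
Molecular formula: C9H15F3.
Molar mass = 180.213 g/mol.
Mass from F: 3 × 18.998 = 56.994 g/mol.
%F = 56.994 / 180.213 × 100 = 31.63%.

31.63%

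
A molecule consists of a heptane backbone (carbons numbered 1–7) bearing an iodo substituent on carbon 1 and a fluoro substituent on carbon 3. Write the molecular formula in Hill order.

C7H14FI

Atom tally by fragment:
  ICH2 → C:1 H:2 I:1
  CH2 → C:1 H:2
  CH(F) → C:1 H:1 F:1
  CH2 → C:1 H:2
  CH2 → C:1 H:2
  CH2 → C:1 H:2
  CH3 → C:1 H:3
Element totals:
  C: 7
  H: 14
  F: 1
  I: 1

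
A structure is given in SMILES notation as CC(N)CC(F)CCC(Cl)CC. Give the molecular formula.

Atom tally by fragment:
  CH3 → C:1 H:3
  CH(NH2) → C:1 H:3 N:1
  CH2 → C:1 H:2
  CH(F) → C:1 H:1 F:1
  CH2 → C:1 H:2
  CH2 → C:1 H:2
  CH(Cl) → C:1 H:1 Cl:1
  CH2 → C:1 H:2
  CH3 → C:1 H:3
Element totals:
  C: 9
  H: 19
  Cl: 1
  F: 1
  N: 1

C9H19ClFN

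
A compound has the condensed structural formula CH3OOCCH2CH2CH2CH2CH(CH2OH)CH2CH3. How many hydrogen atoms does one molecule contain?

20

Atom tally by fragment:
  CH3OOCCH2 → C:3 H:5 O:2
  CH2 → C:1 H:2
  CH2 → C:1 H:2
  CH2 → C:1 H:2
  CH(CH2OH) → C:2 H:4 O:1
  CH2 → C:1 H:2
  CH3 → C:1 H:3
Element totals:
  C: 10
  H: 20
  O: 3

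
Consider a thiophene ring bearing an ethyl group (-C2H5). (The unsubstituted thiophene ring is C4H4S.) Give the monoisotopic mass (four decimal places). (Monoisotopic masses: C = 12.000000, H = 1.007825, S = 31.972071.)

Atom tally by fragment:
  thiophene ring core → C:4 H:4 S:1
  (− 1 ring H displaced by substituents)
  + C2H5 → C:2 H:5
Element totals:
  C: 6
  H: 8
  S: 1
Molecular formula: C6H8S.
  M = 6(12.0) + 8(1.007825) + 31.972071
    = 72.000000 + 8.062600 + 31.972071 = 112.034671

112.0347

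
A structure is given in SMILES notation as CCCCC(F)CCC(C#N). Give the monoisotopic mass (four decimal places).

Atom tally by fragment:
  CH3 → C:1 H:3
  CH2 → C:1 H:2
  CH2 → C:1 H:2
  CH2 → C:1 H:2
  CH(F) → C:1 H:1 F:1
  CH2 → C:1 H:2
  CH2 → C:1 H:2
  CH2CN → C:2 H:2 N:1
Element totals:
  C: 9
  H: 16
  F: 1
  N: 1
Molecular formula: C9H16FN.
  M = 9(12.0) + 16(1.007825) + 18.998403 + 14.003074
    = 108.000000 + 16.125200 + 18.998403 + 14.003074 = 157.126677

157.1267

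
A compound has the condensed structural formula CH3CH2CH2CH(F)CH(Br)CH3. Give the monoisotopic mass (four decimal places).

Element totals:
  C: 6
  H: 12
  Br: 1
  F: 1
Molecular formula: C6H12BrF.
  M = 6(12.0) + 12(1.007825) + 78.918338 + 18.998403
    = 72.000000 + 12.093900 + 78.918338 + 18.998403 = 182.010641

182.0106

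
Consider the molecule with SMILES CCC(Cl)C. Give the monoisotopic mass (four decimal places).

92.0393

Atom tally by fragment:
  CH3 → C:1 H:3
  CH2 → C:1 H:2
  CH(Cl) → C:1 H:1 Cl:1
  CH3 → C:1 H:3
Element totals:
  C: 4
  H: 9
  Cl: 1
Molecular formula: C4H9Cl.
  M = 4(12.0) + 9(1.007825) + 34.968853
    = 48.000000 + 9.070425 + 34.968853 = 92.039278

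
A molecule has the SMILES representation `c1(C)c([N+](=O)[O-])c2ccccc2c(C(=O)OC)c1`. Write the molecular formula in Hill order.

C13H11NO4

Atom tally by fragment:
  naphthalene ring system core → C:10 H:8
  (− 3 ring H displaced by substituents)
  + CH3 → C:1 H:3
  + NO2 → N:1 O:2
  + COOCH3 → C:2 H:3 O:2
Element totals:
  C: 13
  H: 11
  N: 1
  O: 4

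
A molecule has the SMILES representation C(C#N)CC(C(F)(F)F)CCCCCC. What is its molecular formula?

C11H18F3N

Atom tally by fragment:
  NCCH2 → C:2 H:2 N:1
  CH2 → C:1 H:2
  CH(CF3) → C:2 H:1 F:3
  CH2 → C:1 H:2
  CH2 → C:1 H:2
  CH2 → C:1 H:2
  CH2 → C:1 H:2
  CH2 → C:1 H:2
  CH3 → C:1 H:3
Element totals:
  C: 11
  H: 18
  F: 3
  N: 1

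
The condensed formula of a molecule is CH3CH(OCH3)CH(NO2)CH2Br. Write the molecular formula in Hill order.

Element totals:
  C: 5
  H: 10
  Br: 1
  N: 1
  O: 3

C5H10BrNO3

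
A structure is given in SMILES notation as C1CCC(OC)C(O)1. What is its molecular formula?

Atom tally by fragment:
  cyclopentane ring core → C:5 H:10
  (− 2 ring H displaced by substituents)
  + OCH3 → C:1 H:3 O:1
  + OH → O:1 H:1
Element totals:
  C: 6
  H: 12
  O: 2

C6H12O2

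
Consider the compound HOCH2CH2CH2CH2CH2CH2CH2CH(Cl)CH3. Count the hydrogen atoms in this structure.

Element totals:
  C: 9
  H: 19
  Cl: 1
  O: 1

19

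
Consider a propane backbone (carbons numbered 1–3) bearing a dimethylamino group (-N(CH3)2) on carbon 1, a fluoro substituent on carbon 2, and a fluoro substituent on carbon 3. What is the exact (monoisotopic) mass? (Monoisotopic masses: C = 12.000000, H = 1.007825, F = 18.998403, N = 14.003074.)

123.0860

Atom tally by fragment:
  (CH3)2NCH2 → C:3 H:8 N:1
  CH(F) → C:1 H:1 F:1
  CH2F → C:1 H:2 F:1
Element totals:
  C: 5
  H: 11
  F: 2
  N: 1
Molecular formula: C5H11F2N.
  M = 5(12.0) + 11(1.007825) + 2(18.998403) + 14.003074
    = 60.000000 + 11.086075 + 37.996806 + 14.003074 = 123.085955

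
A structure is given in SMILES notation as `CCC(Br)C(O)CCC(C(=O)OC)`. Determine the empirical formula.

C9H17BrO3

Atom tally by fragment:
  CH3 → C:1 H:3
  CH2 → C:1 H:2
  CH(Br) → C:1 H:1 Br:1
  CH(OH) → C:1 H:2 O:1
  CH2 → C:1 H:2
  CH2 → C:1 H:2
  CH2COOCH3 → C:3 H:5 O:2
Element totals:
  C: 9
  H: 17
  Br: 1
  O: 3
Molecular formula: C9H17BrO3.
gcd of subscripts (1, 9, 17, 3) = 1, so the empirical formula equals the molecular formula.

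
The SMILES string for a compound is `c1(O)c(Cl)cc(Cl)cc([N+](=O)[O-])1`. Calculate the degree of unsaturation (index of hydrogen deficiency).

5

Atom tally by fragment:
  benzene ring core → C:6 H:6
  (− 4 ring H displaced by substituents)
  + OH → O:1 H:1
  + Cl → Cl:1
  + Cl → Cl:1
  + NO2 → N:1 O:2
Element totals:
  C: 6
  H: 3
  Cl: 2
  N: 1
  O: 3
Molecular formula: C6H3Cl2NO3.
DoU = (2C + 2 + N − H − X) / 2 = (2·6 + 2 + 1 − 3 − 2) / 2 = 5.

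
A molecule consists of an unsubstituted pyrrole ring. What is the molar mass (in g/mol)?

Atom tally by fragment:
  pyrrole ring core → C:4 H:5 N:1
Element totals:
  C: 4
  H: 5
  N: 1
Molecular formula: C4H5N.
  M = 4(12.011) + 5(1.008) + 14.007
    = 48.044 + 5.040 + 14.007 = 67.091

67.09 g/mol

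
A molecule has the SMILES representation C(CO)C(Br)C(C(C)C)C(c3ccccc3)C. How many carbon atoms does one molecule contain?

15

Atom tally by fragment:
  HOCH2CH2 → C:2 H:5 O:1
  CH(Br) → C:1 H:1 Br:1
  CH(CH(CH3)2) → C:4 H:8
  CH(C6H5) → C:7 H:6
  CH3 → C:1 H:3
Element totals:
  C: 15
  H: 23
  Br: 1
  O: 1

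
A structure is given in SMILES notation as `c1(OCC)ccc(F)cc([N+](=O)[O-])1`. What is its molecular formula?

Atom tally by fragment:
  benzene ring core → C:6 H:6
  (− 3 ring H displaced by substituents)
  + OC2H5 → C:2 H:5 O:1
  + F → F:1
  + NO2 → N:1 O:2
Element totals:
  C: 8
  H: 8
  F: 1
  N: 1
  O: 3

C8H8FNO3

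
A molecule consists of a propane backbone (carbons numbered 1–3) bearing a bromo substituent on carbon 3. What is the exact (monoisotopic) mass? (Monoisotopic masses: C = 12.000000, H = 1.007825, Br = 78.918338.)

Atom tally by fragment:
  CH3 → C:1 H:3
  CH2 → C:1 H:2
  CH2Br → C:1 H:2 Br:1
Element totals:
  C: 3
  H: 7
  Br: 1
Molecular formula: C3H7Br.
  M = 3(12.0) + 7(1.007825) + 78.918338
    = 36.000000 + 7.054775 + 78.918338 = 121.973113

121.9731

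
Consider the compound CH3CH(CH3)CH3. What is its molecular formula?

C4H10

Element totals:
  C: 4
  H: 10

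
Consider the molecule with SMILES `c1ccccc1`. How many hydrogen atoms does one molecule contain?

Atom tally by fragment:
  benzene ring core → C:6 H:6
Element totals:
  C: 6
  H: 6

6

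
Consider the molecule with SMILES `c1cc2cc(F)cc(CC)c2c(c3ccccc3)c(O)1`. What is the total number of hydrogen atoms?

15

Atom tally by fragment:
  naphthalene ring system core → C:10 H:8
  (− 4 ring H displaced by substituents)
  + F → F:1
  + C2H5 → C:2 H:5
  + C6H5 → C:6 H:5
  + OH → O:1 H:1
Element totals:
  C: 18
  H: 15
  F: 1
  O: 1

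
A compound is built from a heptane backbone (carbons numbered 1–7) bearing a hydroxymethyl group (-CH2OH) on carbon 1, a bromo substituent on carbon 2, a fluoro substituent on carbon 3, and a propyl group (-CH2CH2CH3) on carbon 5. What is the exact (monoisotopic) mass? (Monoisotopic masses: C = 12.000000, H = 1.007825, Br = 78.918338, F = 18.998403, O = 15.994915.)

Atom tally by fragment:
  HOCH2CH2 → C:2 H:5 O:1
  CH(Br) → C:1 H:1 Br:1
  CH(F) → C:1 H:1 F:1
  CH2 → C:1 H:2
  CH(CH2CH2CH3) → C:4 H:8
  CH2 → C:1 H:2
  CH3 → C:1 H:3
Element totals:
  C: 11
  H: 22
  Br: 1
  F: 1
  O: 1
Molecular formula: C11H22BrFO.
  M = 11(12.0) + 22(1.007825) + 78.918338 + 18.998403 + 15.994915
    = 132.000000 + 22.172150 + 78.918338 + 18.998403 + 15.994915 = 268.083806

268.0838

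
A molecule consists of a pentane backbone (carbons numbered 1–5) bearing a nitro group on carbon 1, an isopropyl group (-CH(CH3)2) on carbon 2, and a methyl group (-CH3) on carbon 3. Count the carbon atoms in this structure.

9

Atom tally by fragment:
  O2NCH2 → C:1 H:2 N:1 O:2
  CH(CH(CH3)2) → C:4 H:8
  CH(CH3) → C:2 H:4
  CH2 → C:1 H:2
  CH3 → C:1 H:3
Element totals:
  C: 9
  H: 19
  N: 1
  O: 2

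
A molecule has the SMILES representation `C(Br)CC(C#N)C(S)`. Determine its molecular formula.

C5H8BrNS

Atom tally by fragment:
  BrCH2 → C:1 H:2 Br:1
  CH2 → C:1 H:2
  CH(CN) → C:2 H:1 N:1
  CH2SH → C:1 H:3 S:1
Element totals:
  C: 5
  H: 8
  Br: 1
  N: 1
  S: 1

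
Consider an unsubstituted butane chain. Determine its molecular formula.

Atom tally by fragment:
  CH3 → C:1 H:3
  CH2 → C:1 H:2
  CH2 → C:1 H:2
  CH3 → C:1 H:3
Element totals:
  C: 4
  H: 10

C4H10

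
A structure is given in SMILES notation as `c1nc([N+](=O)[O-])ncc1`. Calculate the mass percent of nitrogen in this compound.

Atom tally by fragment:
  pyrimidine ring core → C:4 H:4 N:2
  (− 1 ring H displaced by substituents)
  + NO2 → N:1 O:2
Element totals:
  C: 4
  H: 3
  N: 3
  O: 2
Molecular formula: C4H3N3O2.
Molar mass = 125.087 g/mol.
Mass from N: 3 × 14.007 = 42.021 g/mol.
%N = 42.021 / 125.087 × 100 = 33.59%.

33.59%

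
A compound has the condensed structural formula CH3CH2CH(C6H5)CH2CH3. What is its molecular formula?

Element totals:
  C: 11
  H: 16

C11H16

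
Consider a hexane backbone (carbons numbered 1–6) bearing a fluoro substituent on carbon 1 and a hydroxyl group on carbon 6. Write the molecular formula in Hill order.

C6H13FO

Atom tally by fragment:
  FCH2 → C:1 H:2 F:1
  CH2 → C:1 H:2
  CH2 → C:1 H:2
  CH2 → C:1 H:2
  CH2 → C:1 H:2
  CH2OH → C:1 H:3 O:1
Element totals:
  C: 6
  H: 13
  F: 1
  O: 1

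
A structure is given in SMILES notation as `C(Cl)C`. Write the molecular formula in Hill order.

Atom tally by fragment:
  ClCH2 → C:1 H:2 Cl:1
  CH3 → C:1 H:3
Element totals:
  C: 2
  H: 5
  Cl: 1

C2H5Cl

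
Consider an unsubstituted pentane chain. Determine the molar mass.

72.15 g/mol

Atom tally by fragment:
  CH3 → C:1 H:3
  CH2 → C:1 H:2
  CH2 → C:1 H:2
  CH2 → C:1 H:2
  CH3 → C:1 H:3
Element totals:
  C: 5
  H: 12
Molecular formula: C5H12.
  M = 5(12.011) + 12(1.008)
    = 60.055 + 12.096 = 72.151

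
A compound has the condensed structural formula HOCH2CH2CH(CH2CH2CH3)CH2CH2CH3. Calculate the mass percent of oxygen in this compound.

11.09%

Element totals:
  C: 9
  H: 20
  O: 1
Molecular formula: C9H20O.
Molar mass = 144.258 g/mol.
Mass from O: 1 × 15.999 = 15.999 g/mol.
%O = 15.999 / 144.258 × 100 = 11.09%.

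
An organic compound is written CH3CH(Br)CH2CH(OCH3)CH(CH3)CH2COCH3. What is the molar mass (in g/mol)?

Atom tally by fragment:
  CH3 → C:1 H:3
  CH(Br) → C:1 H:1 Br:1
  CH2 → C:1 H:2
  CH(OCH3) → C:2 H:4 O:1
  CH(CH3) → C:2 H:4
  CH2COCH3 → C:3 H:5 O:1
Element totals:
  C: 10
  H: 19
  Br: 1
  O: 2
Molecular formula: C10H19BrO2.
  M = 10(12.011) + 19(1.008) + 79.904 + 2(15.999)
    = 120.110 + 19.152 + 79.904 + 31.998 = 251.164

251.16 g/mol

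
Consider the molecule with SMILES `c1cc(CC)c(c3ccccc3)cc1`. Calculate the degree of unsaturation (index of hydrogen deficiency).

8

Atom tally by fragment:
  benzene ring core → C:6 H:6
  (− 2 ring H displaced by substituents)
  + C2H5 → C:2 H:5
  + C6H5 → C:6 H:5
Element totals:
  C: 14
  H: 14
Molecular formula: C14H14.
DoU = (2C + 2 + N − H − X) / 2 = (2·14 + 2 + 0 − 14 − 0) / 2 = 8.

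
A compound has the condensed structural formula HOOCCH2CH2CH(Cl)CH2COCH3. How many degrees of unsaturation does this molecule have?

2

Element totals:
  C: 7
  H: 11
  Cl: 1
  O: 3
Molecular formula: C7H11ClO3.
DoU = (2C + 2 + N − H − X) / 2 = (2·7 + 2 + 0 − 11 − 1) / 2 = 2.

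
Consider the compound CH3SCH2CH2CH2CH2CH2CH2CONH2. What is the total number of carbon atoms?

8

Element totals:
  C: 8
  H: 17
  N: 1
  O: 1
  S: 1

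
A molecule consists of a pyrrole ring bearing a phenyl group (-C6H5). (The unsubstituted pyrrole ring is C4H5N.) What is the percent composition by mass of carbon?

83.88%

Atom tally by fragment:
  pyrrole ring core → C:4 H:5 N:1
  (− 1 ring H displaced by substituents)
  + C6H5 → C:6 H:5
Element totals:
  C: 10
  H: 9
  N: 1
Molecular formula: C10H9N.
Molar mass = 143.189 g/mol.
Mass from C: 10 × 12.011 = 120.110 g/mol.
%C = 120.110 / 143.189 × 100 = 83.88%.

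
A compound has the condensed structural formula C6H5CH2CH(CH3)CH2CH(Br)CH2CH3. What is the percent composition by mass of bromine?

Element totals:
  C: 13
  H: 19
  Br: 1
Molecular formula: C13H19Br.
Molar mass = 255.199 g/mol.
Mass from Br: 1 × 79.904 = 79.904 g/mol.
%Br = 79.904 / 255.199 × 100 = 31.31%.

31.31%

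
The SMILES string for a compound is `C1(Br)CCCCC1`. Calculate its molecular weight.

163.06 g/mol

Atom tally by fragment:
  cyclohexane ring core → C:6 H:12
  (− 1 ring H displaced by substituents)
  + Br → Br:1
Element totals:
  C: 6
  H: 11
  Br: 1
Molecular formula: C6H11Br.
  M = 6(12.011) + 11(1.008) + 79.904
    = 72.066 + 11.088 + 79.904 = 163.058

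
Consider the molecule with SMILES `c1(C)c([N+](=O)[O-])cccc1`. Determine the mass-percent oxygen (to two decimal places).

Atom tally by fragment:
  benzene ring core → C:6 H:6
  (− 2 ring H displaced by substituents)
  + CH3 → C:1 H:3
  + NO2 → N:1 O:2
Element totals:
  C: 7
  H: 7
  N: 1
  O: 2
Molecular formula: C7H7NO2.
Molar mass = 137.138 g/mol.
Mass from O: 2 × 15.999 = 31.998 g/mol.
%O = 31.998 / 137.138 × 100 = 23.33%.

23.33%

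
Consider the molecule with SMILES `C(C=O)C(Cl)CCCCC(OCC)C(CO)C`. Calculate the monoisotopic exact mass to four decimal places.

264.1492

Atom tally by fragment:
  OHCCH2 → C:2 H:3 O:1
  CH(Cl) → C:1 H:1 Cl:1
  CH2 → C:1 H:2
  CH2 → C:1 H:2
  CH2 → C:1 H:2
  CH2 → C:1 H:2
  CH(OC2H5) → C:3 H:6 O:1
  CH(CH2OH) → C:2 H:4 O:1
  CH3 → C:1 H:3
Element totals:
  C: 13
  H: 25
  Cl: 1
  O: 3
Molecular formula: C13H25ClO3.
  M = 13(12.0) + 25(1.007825) + 34.968853 + 3(15.994915)
    = 156.000000 + 25.195625 + 34.968853 + 47.984745 = 264.149223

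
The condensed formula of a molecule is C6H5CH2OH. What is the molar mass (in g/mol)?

Element totals:
  C: 7
  H: 8
  O: 1
Molecular formula: C7H8O.
  M = 7(12.011) + 8(1.008) + 15.999
    = 84.077 + 8.064 + 15.999 = 108.140

108.14 g/mol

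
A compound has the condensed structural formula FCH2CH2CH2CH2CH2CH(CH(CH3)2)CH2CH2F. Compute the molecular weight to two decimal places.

192.29 g/mol

Element totals:
  C: 11
  H: 22
  F: 2
Molecular formula: C11H22F2.
  M = 11(12.011) + 22(1.008) + 2(18.998)
    = 132.121 + 22.176 + 37.996 = 192.293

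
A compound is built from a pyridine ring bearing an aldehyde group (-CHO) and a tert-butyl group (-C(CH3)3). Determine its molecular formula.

C10H13NO

Atom tally by fragment:
  pyridine ring core → C:5 H:5 N:1
  (− 2 ring H displaced by substituents)
  + CHO → C:1 H:1 O:1
  + C(CH3)3 → C:4 H:9
Element totals:
  C: 10
  H: 13
  N: 1
  O: 1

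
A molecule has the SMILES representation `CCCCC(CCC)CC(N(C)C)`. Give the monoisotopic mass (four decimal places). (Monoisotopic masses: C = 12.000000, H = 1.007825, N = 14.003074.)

185.2143

Atom tally by fragment:
  CH3 → C:1 H:3
  CH2 → C:1 H:2
  CH2 → C:1 H:2
  CH2 → C:1 H:2
  CH(CH2CH2CH3) → C:4 H:8
  CH2 → C:1 H:2
  CH2N(CH3)2 → C:3 H:8 N:1
Element totals:
  C: 12
  H: 27
  N: 1
Molecular formula: C12H27N.
  M = 12(12.0) + 27(1.007825) + 14.003074
    = 144.000000 + 27.211275 + 14.003074 = 185.214349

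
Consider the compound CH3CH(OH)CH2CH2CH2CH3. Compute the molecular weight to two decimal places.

Element totals:
  C: 6
  H: 14
  O: 1
Molecular formula: C6H14O.
  M = 6(12.011) + 14(1.008) + 15.999
    = 72.066 + 14.112 + 15.999 = 102.177

102.18 g/mol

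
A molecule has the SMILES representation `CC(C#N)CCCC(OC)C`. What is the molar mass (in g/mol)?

155.24 g/mol

Atom tally by fragment:
  CH3 → C:1 H:3
  CH(CN) → C:2 H:1 N:1
  CH2 → C:1 H:2
  CH2 → C:1 H:2
  CH2 → C:1 H:2
  CH(OCH3) → C:2 H:4 O:1
  CH3 → C:1 H:3
Element totals:
  C: 9
  H: 17
  N: 1
  O: 1
Molecular formula: C9H17NO.
  M = 9(12.011) + 17(1.008) + 14.007 + 15.999
    = 108.099 + 17.136 + 14.007 + 15.999 = 155.241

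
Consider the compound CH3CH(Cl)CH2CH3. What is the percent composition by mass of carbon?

51.90%

Element totals:
  C: 4
  H: 9
  Cl: 1
Molecular formula: C4H9Cl.
Molar mass = 92.566 g/mol.
Mass from C: 4 × 12.011 = 48.044 g/mol.
%C = 48.044 / 92.566 × 100 = 51.90%.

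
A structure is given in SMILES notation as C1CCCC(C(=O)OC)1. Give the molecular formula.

Atom tally by fragment:
  cyclopentane ring core → C:5 H:10
  (− 1 ring H displaced by substituents)
  + COOCH3 → C:2 H:3 O:2
Element totals:
  C: 7
  H: 12
  O: 2

C7H12O2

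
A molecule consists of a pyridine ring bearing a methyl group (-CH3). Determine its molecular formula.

C6H7N

Atom tally by fragment:
  pyridine ring core → C:5 H:5 N:1
  (− 1 ring H displaced by substituents)
  + CH3 → C:1 H:3
Element totals:
  C: 6
  H: 7
  N: 1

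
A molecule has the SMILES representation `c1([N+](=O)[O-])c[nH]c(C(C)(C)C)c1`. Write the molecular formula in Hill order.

Atom tally by fragment:
  pyrrole ring core → C:4 H:5 N:1
  (− 2 ring H displaced by substituents)
  + NO2 → N:1 O:2
  + C(CH3)3 → C:4 H:9
Element totals:
  C: 8
  H: 12
  N: 2
  O: 2

C8H12N2O2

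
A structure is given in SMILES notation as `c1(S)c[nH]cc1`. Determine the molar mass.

99.15 g/mol

Atom tally by fragment:
  pyrrole ring core → C:4 H:5 N:1
  (− 1 ring H displaced by substituents)
  + SH → S:1 H:1
Element totals:
  C: 4
  H: 5
  N: 1
  S: 1
Molecular formula: C4H5NS.
  M = 4(12.011) + 5(1.008) + 14.007 + 32.06
    = 48.044 + 5.040 + 14.007 + 32.060 = 99.151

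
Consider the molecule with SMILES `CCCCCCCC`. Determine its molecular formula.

C8H18

Atom tally by fragment:
  CH3 → C:1 H:3
  CH2 → C:1 H:2
  CH2 → C:1 H:2
  CH2 → C:1 H:2
  CH2 → C:1 H:2
  CH2 → C:1 H:2
  CH2 → C:1 H:2
  CH3 → C:1 H:3
Element totals:
  C: 8
  H: 18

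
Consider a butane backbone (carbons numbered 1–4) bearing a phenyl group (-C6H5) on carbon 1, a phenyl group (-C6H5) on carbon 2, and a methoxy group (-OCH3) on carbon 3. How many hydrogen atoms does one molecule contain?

Atom tally by fragment:
  C6H5CH2 → C:7 H:7
  CH(C6H5) → C:7 H:6
  CH(OCH3) → C:2 H:4 O:1
  CH3 → C:1 H:3
Element totals:
  C: 17
  H: 20
  O: 1

20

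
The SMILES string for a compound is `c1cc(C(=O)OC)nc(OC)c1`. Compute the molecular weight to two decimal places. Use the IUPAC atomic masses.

167.16 g/mol

Atom tally by fragment:
  pyridine ring core → C:5 H:5 N:1
  (− 2 ring H displaced by substituents)
  + COOCH3 → C:2 H:3 O:2
  + OCH3 → C:1 H:3 O:1
Element totals:
  C: 8
  H: 9
  N: 1
  O: 3
Molecular formula: C8H9NO3.
  M = 8(12.011) + 9(1.008) + 14.007 + 3(15.999)
    = 96.088 + 9.072 + 14.007 + 47.997 = 167.164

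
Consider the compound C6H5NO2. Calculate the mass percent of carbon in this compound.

Atom tally by fragment:
  benzene ring core → C:6 H:6
  (− 1 ring H displaced by substituents)
  + NO2 → N:1 O:2
Element totals:
  C: 6
  H: 5
  N: 1
  O: 2
Molecular formula: C6H5NO2.
Molar mass = 123.111 g/mol.
Mass from C: 6 × 12.011 = 72.066 g/mol.
%C = 72.066 / 123.111 × 100 = 58.54%.

58.54%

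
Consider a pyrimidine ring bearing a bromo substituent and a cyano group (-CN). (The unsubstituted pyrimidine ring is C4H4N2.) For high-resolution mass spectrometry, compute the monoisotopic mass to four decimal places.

182.9432

Atom tally by fragment:
  pyrimidine ring core → C:4 H:4 N:2
  (− 2 ring H displaced by substituents)
  + Br → Br:1
  + CN → C:1 N:1
Element totals:
  C: 5
  H: 2
  Br: 1
  N: 3
Molecular formula: C5H2BrN3.
  M = 5(12.0) + 2(1.007825) + 78.918338 + 3(14.003074)
    = 60.000000 + 2.015650 + 78.918338 + 42.009222 = 182.943210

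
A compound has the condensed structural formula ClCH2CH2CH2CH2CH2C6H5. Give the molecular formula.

Element totals:
  C: 11
  H: 15
  Cl: 1

C11H15Cl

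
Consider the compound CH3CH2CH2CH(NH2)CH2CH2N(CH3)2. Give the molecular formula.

C8H20N2

Element totals:
  C: 8
  H: 20
  N: 2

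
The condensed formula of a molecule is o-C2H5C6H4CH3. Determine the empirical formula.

Atom tally by fragment:
  benzene ring core → C:6 H:6
  (− 2 ring H displaced by substituents)
  + C2H5 → C:2 H:5
  + CH3 → C:1 H:3
Element totals:
  C: 9
  H: 12
Molecular formula: C9H12.
gcd of subscripts = 3; dividing each by 3:
  C: 9/3 = 3
  H: 12/3 = 4

C3H4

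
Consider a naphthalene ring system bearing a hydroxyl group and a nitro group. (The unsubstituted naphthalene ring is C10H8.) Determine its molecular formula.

Atom tally by fragment:
  naphthalene ring system core → C:10 H:8
  (− 2 ring H displaced by substituents)
  + OH → O:1 H:1
  + NO2 → N:1 O:2
Element totals:
  C: 10
  H: 7
  N: 1
  O: 3

C10H7NO3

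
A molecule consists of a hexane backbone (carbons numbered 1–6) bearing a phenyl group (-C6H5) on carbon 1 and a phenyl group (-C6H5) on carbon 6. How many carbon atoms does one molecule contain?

18

Atom tally by fragment:
  C6H5CH2 → C:7 H:7
  CH2 → C:1 H:2
  CH2 → C:1 H:2
  CH2 → C:1 H:2
  CH2 → C:1 H:2
  CH2C6H5 → C:7 H:7
Element totals:
  C: 18
  H: 22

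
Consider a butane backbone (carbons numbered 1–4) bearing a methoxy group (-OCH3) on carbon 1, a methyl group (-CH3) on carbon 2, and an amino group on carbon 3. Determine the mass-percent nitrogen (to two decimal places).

Atom tally by fragment:
  CH3OCH2 → C:2 H:5 O:1
  CH(CH3) → C:2 H:4
  CH(NH2) → C:1 H:3 N:1
  CH3 → C:1 H:3
Element totals:
  C: 6
  H: 15
  N: 1
  O: 1
Molecular formula: C6H15NO.
Molar mass = 117.192 g/mol.
Mass from N: 1 × 14.007 = 14.007 g/mol.
%N = 14.007 / 117.192 × 100 = 11.95%.

11.95%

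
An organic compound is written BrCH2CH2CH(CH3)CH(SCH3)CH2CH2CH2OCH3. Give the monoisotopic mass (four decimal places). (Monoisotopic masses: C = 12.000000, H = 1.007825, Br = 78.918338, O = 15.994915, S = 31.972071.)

268.0496

Atom tally by fragment:
  BrCH2 → C:1 H:2 Br:1
  CH2 → C:1 H:2
  CH(CH3) → C:2 H:4
  CH(SCH3) → C:2 H:4 S:1
  CH2 → C:1 H:2
  CH2 → C:1 H:2
  CH2OCH3 → C:2 H:5 O:1
Element totals:
  C: 10
  H: 21
  Br: 1
  O: 1
  S: 1
Molecular formula: C10H21BrOS.
  M = 10(12.0) + 21(1.007825) + 78.918338 + 15.994915 + 31.972071
    = 120.000000 + 21.164325 + 78.918338 + 15.994915 + 31.972071 = 268.049649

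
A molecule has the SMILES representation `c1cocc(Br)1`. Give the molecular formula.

C4H3BrO

Atom tally by fragment:
  furan ring core → C:4 H:4 O:1
  (− 1 ring H displaced by substituents)
  + Br → Br:1
Element totals:
  C: 4
  H: 3
  Br: 1
  O: 1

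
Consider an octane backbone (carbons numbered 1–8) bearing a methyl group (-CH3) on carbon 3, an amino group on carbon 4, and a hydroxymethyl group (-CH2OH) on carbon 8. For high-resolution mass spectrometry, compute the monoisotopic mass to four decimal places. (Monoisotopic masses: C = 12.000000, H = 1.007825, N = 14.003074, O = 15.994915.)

Atom tally by fragment:
  CH3 → C:1 H:3
  CH2 → C:1 H:2
  CH(CH3) → C:2 H:4
  CH(NH2) → C:1 H:3 N:1
  CH2 → C:1 H:2
  CH2 → C:1 H:2
  CH2 → C:1 H:2
  CH2CH2OH → C:2 H:5 O:1
Element totals:
  C: 10
  H: 23
  N: 1
  O: 1
Molecular formula: C10H23NO.
  M = 10(12.0) + 23(1.007825) + 14.003074 + 15.994915
    = 120.000000 + 23.179975 + 14.003074 + 15.994915 = 173.177964

173.1780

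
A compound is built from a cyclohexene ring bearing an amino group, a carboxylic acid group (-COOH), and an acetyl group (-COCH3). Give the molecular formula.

C9H13NO3

Atom tally by fragment:
  cyclohexene ring core → C:6 H:10
  (− 3 ring H displaced by substituents)
  + NH2 → N:1 H:2
  + COOH → C:1 H:1 O:2
  + COCH3 → C:2 H:3 O:1
Element totals:
  C: 9
  H: 13
  N: 1
  O: 3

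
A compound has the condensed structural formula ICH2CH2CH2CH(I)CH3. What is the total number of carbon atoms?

5

Atom tally by fragment:
  ICH2 → C:1 H:2 I:1
  CH2 → C:1 H:2
  CH2 → C:1 H:2
  CH(I) → C:1 H:1 I:1
  CH3 → C:1 H:3
Element totals:
  C: 5
  H: 10
  I: 2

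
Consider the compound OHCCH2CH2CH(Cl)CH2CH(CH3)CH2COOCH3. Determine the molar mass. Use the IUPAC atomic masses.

Element totals:
  C: 10
  H: 17
  Cl: 1
  O: 3
Molecular formula: C10H17ClO3.
  M = 10(12.011) + 17(1.008) + 35.45 + 3(15.999)
    = 120.110 + 17.136 + 35.450 + 47.997 = 220.693

220.69 g/mol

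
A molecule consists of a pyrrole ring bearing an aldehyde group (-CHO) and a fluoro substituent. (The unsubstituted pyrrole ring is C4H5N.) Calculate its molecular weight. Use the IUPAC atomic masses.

Atom tally by fragment:
  pyrrole ring core → C:4 H:5 N:1
  (− 2 ring H displaced by substituents)
  + CHO → C:1 H:1 O:1
  + F → F:1
Element totals:
  C: 5
  H: 4
  F: 1
  N: 1
  O: 1
Molecular formula: C5H4FNO.
  M = 5(12.011) + 4(1.008) + 18.998 + 14.007 + 15.999
    = 60.055 + 4.032 + 18.998 + 14.007 + 15.999 = 113.091

113.09 g/mol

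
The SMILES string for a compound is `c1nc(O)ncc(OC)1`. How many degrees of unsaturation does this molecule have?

4

Atom tally by fragment:
  pyrimidine ring core → C:4 H:4 N:2
  (− 2 ring H displaced by substituents)
  + OH → O:1 H:1
  + OCH3 → C:1 H:3 O:1
Element totals:
  C: 5
  H: 6
  N: 2
  O: 2
Molecular formula: C5H6N2O2.
DoU = (2C + 2 + N − H − X) / 2 = (2·5 + 2 + 2 − 6 − 0) / 2 = 4.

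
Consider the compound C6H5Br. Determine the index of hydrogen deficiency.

Element totals:
  C: 6
  H: 5
  Br: 1
Molecular formula: C6H5Br.
DoU = (2C + 2 + N − H − X) / 2 = (2·6 + 2 + 0 − 5 − 1) / 2 = 4.

4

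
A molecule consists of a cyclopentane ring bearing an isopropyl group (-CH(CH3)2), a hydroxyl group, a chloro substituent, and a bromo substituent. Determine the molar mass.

241.55 g/mol

Atom tally by fragment:
  cyclopentane ring core → C:5 H:10
  (− 4 ring H displaced by substituents)
  + CH(CH3)2 → C:3 H:7
  + OH → O:1 H:1
  + Cl → Cl:1
  + Br → Br:1
Element totals:
  C: 8
  H: 14
  Br: 1
  Cl: 1
  O: 1
Molecular formula: C8H14BrClO.
  M = 8(12.011) + 14(1.008) + 79.904 + 35.45 + 15.999
    = 96.088 + 14.112 + 79.904 + 35.450 + 15.999 = 241.553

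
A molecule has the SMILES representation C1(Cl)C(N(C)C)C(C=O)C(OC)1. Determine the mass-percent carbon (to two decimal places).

50.14%

Atom tally by fragment:
  cyclobutane ring core → C:4 H:8
  (− 4 ring H displaced by substituents)
  + Cl → Cl:1
  + N(CH3)2 → N:1 C:2 H:6
  + CHO → C:1 H:1 O:1
  + OCH3 → C:1 H:3 O:1
Element totals:
  C: 8
  H: 14
  Cl: 1
  N: 1
  O: 2
Molecular formula: C8H14ClNO2.
Molar mass = 191.655 g/mol.
Mass from C: 8 × 12.011 = 96.088 g/mol.
%C = 96.088 / 191.655 × 100 = 50.14%.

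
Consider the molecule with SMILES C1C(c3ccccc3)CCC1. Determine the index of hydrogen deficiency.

5

Atom tally by fragment:
  cyclopentane ring core → C:5 H:10
  (− 1 ring H displaced by substituents)
  + C6H5 → C:6 H:5
Element totals:
  C: 11
  H: 14
Molecular formula: C11H14.
DoU = (2C + 2 + N − H − X) / 2 = (2·11 + 2 + 0 − 14 − 0) / 2 = 5.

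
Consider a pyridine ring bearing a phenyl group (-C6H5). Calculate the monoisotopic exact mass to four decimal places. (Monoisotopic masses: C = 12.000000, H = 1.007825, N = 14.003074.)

Atom tally by fragment:
  pyridine ring core → C:5 H:5 N:1
  (− 1 ring H displaced by substituents)
  + C6H5 → C:6 H:5
Element totals:
  C: 11
  H: 9
  N: 1
Molecular formula: C11H9N.
  M = 11(12.0) + 9(1.007825) + 14.003074
    = 132.000000 + 9.070425 + 14.003074 = 155.073499

155.0735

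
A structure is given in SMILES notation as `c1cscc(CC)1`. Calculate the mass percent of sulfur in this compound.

28.58%

Atom tally by fragment:
  thiophene ring core → C:4 H:4 S:1
  (− 1 ring H displaced by substituents)
  + C2H5 → C:2 H:5
Element totals:
  C: 6
  H: 8
  S: 1
Molecular formula: C6H8S.
Molar mass = 112.190 g/mol.
Mass from S: 1 × 32.06 = 32.060 g/mol.
%S = 32.060 / 112.190 × 100 = 28.58%.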